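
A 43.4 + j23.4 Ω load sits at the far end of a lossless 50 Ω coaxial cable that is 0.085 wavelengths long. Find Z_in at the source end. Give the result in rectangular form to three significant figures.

βl = 2π × 0.085 = 30.6°
tan(βl) = tan(30.6°) = 0.591
Z_in = Z_0·(Z_L + jZ_0·tanβl)/(Z_0 + jZ_L·tanβl)
     = 50·(43.4 + j53)/(36.2 + j25.7)

Z_in ≈ 74.5 + j20.4 Ω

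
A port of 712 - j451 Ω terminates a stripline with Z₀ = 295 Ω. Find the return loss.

RL ≈ 5.09 dB

Γ = (417 − j451)/(1007 − j451), |Γ| = 0.557
RL = −20·log₁₀|Γ| = −20·log₁₀(0.557)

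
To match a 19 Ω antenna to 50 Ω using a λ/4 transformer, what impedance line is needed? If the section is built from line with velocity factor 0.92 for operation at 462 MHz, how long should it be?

Z_qwt ≈ 30.8 Ω; length ≈ 14.9 cm

Z_qwt = √(Z_0·R_L) = √(50 × 19) = √950
λ = 0.92·c/f = 0.597 m, so l = λ/4 = 0.149 m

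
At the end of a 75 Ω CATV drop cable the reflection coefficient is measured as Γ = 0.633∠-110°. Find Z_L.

Z_L = Z_0·(1 + Γ)/(1 − Γ) = 75·(0.784 − j0.595)/(1.22 + j0.595)

Z_L ≈ 24.5 − j48.7 Ω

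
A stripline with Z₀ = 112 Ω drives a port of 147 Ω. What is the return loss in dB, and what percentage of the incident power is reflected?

RL ≈ 17.4 dB; 1.83% of incident power reflected

Γ = (147 − 112)/(147 + 112) = 0.135
RL = −20·log₁₀(0.135) = 17.4 dB
P_refl/P_inc = |Γ|² = 0.0183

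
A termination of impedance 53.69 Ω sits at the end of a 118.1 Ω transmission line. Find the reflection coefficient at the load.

Γ = -0.375

Γ = (Z_L − Z_0)/(Z_L + Z_0) = (53.69 − 118.1)/(53.69 + 118.1) = -64.41/171.8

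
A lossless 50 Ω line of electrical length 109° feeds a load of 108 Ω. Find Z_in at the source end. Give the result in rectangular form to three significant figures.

tan(βl) = tan(109°) = -2.9
Z_in = Z_0·(Z_L + jZ_0·tanβl)/(Z_0 + jZ_L·tanβl)
     = 50·(108 − j145)/(50 − j314)

Z_in ≈ 25.3 + j13.2 Ω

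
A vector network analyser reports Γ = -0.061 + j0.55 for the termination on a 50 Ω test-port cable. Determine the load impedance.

Z_L ≈ 24.3 + j38.5 Ω

Z_L = Z_0·(1 + Γ)/(1 − Γ) = 50·(0.939 + j0.55)/(1.06 − j0.55)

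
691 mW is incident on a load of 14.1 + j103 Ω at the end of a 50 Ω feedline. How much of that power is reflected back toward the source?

P_reflected ≈ 559 mW

|Γ| = |(-35.9 + j103)/(64.1 + j103)| = 0.899
|Γ|² = 0.808
P_refl = |Γ|²·P_inc = 559 mW, P_del = (1 − |Γ|²)·P_inc = 132 mW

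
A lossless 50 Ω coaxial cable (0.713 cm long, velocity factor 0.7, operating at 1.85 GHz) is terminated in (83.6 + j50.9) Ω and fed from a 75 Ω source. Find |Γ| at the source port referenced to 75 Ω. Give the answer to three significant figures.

λ = v/f = 0.7·c / 1.85 GHz = 0.114 m
βl = 2π·l/λ = 2π × 0.0628 = 22.6°
tan(βl) = 0.417
Z_in = Z_0·(Z_L + jZ_0·tanβl)/(Z_0 + jZ_L·tanβl) = 120 − j20.7 Ω
Γ_s = (Z_in − Z_s)/(Z_in + Z_s) = (45.1 − j20.7)/(195 − j20.7), |Γ_s| = 0.253

|Γ| ≈ 0.253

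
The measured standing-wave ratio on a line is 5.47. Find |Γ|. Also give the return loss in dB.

|Γ| = (S − 1)/(S + 1) = (5.47 − 1)/(5.47 + 1) = 4.47/6.47
RL = −20·log₁₀|Γ| = −20·log₁₀(0.691)

|Γ| ≈ 0.691; return loss ≈ 3.21 dB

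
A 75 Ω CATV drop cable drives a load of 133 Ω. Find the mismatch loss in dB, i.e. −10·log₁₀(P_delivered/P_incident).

mismatch loss ≈ 0.352 dB

Γ = (133 − 75)/(133 + 75) = 0.279
|Γ|² = 0.0778, so P_del/P_inc = 1 − |Γ|² = 0.922
ML = −10·log₁₀(1 − |Γ|²)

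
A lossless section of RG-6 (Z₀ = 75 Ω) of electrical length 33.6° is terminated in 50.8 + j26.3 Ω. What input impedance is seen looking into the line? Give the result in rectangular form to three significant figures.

tan(βl) = tan(33.6°) = 0.664
Z_in = Z_0·(Z_L + jZ_0·tanβl)/(Z_0 + jZ_L·tanβl)
     = 75·(50.8 + j76.1)/(57.5 + j33.8)

Z_in ≈ 92.6 + j44.9 Ω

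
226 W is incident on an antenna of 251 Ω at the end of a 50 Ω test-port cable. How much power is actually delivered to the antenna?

P_delivered ≈ 125 W

Γ = (251 − 50)/(251 + 50) = 0.668
|Γ|² = 0.446
P_refl = |Γ|²·P_inc = 101 W, P_del = (1 − |Γ|²)·P_inc = 125 W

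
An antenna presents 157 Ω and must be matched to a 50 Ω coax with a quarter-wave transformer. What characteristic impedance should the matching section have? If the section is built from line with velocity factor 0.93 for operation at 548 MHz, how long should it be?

Z_qwt = √(Z_0·R_L) = √(50 × 157) = √7850
λ = 0.93·c/f = 0.509 m, so l = λ/4 = 0.127 m

Z_qwt ≈ 88.6 Ω; length ≈ 12.7 cm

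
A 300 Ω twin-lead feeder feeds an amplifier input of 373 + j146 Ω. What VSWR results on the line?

Γ = (Z_L − Z_0)/(Z_L + Z_0) = (73 + j146)/(673 + j146)
|Γ| = 163/689 = 0.237
VSWR = (1 + |Γ|)/(1 − |Γ|) = 1.24/0.763

VSWR ≈ 1.62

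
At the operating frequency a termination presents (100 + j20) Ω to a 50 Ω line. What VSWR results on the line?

Γ = (Z_L − Z_0)/(Z_L + Z_0) = (50 + j20)/(150 + j20)
|Γ| = 53.9/151 = 0.356
VSWR = (1 + |Γ|)/(1 − |Γ|) = 1.36/0.644

VSWR ≈ 2.1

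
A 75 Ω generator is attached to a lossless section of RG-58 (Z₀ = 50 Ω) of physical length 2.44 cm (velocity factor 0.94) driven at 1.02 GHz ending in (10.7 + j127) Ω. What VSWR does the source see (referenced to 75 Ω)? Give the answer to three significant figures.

VSWR ≈ 24.3

λ = v/f = 0.94·c / 1.02 GHz = 0.276 m
βl = 2π·l/λ = 2π × 0.0883 = 31.8°
tan(βl) = 0.619
Z_in = Z_0·(Z_L + jZ_0·tanβl)/(Z_0 + jZ_L·tanβl) = 42.8 − j266 Ω
Γ_s = (Z_in − Z_s)/(Z_in + Z_s) = (-32.2 − j266)/(118 − j266), |Γ_s| = 0.921
VSWR = (1 + |Γ_s|)/(1 − |Γ_s|)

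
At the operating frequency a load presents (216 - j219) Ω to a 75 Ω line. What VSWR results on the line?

Γ = (Z_L − Z_0)/(Z_L + Z_0) = (141 − j219)/(291 − j219)
|Γ| = 260/364 = 0.715
VSWR = (1 + |Γ|)/(1 − |Γ|) = 1.72/0.285

VSWR ≈ 6.02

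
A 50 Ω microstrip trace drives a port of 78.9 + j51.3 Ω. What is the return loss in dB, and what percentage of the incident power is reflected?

RL ≈ 7.44 dB; 18% of incident power reflected

Γ = (28.9 + j51.3)/(128.9 + j51.3), |Γ| = 0.424
RL = −20·log₁₀(0.424) = 7.44 dB
P_refl/P_inc = |Γ|² = 0.18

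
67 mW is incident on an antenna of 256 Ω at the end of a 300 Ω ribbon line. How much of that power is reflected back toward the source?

Γ = (256 − 300)/(256 + 300) = -0.0791
|Γ|² = 0.00626
P_refl = |Γ|²·P_inc = 0.42 mW, P_del = (1 − |Γ|²)·P_inc = 66.6 mW

P_reflected ≈ 0.42 mW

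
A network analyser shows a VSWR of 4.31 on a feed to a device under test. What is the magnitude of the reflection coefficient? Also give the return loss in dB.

|Γ| ≈ 0.623; return loss ≈ 4.11 dB

|Γ| = (S − 1)/(S + 1) = (4.31 − 1)/(4.31 + 1) = 3.31/5.31
RL = −20·log₁₀|Γ| = −20·log₁₀(0.623)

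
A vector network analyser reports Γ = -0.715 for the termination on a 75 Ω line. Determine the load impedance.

Z_L ≈ 12.5 Ω

Z_L = Z_0·(1 + Γ)/(1 − Γ) = 75·(0.285)/(1.71)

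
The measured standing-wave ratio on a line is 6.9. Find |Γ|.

|Γ| = (S − 1)/(S + 1) = (6.9 − 1)/(6.9 + 1) = 5.9/7.9

|Γ| ≈ 0.747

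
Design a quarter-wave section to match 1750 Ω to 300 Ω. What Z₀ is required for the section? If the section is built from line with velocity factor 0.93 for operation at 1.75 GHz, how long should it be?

Z_qwt ≈ 725 Ω; length ≈ 3.99 cm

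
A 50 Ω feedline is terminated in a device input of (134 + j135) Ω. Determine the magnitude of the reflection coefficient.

Γ = (Z_L − Z_0)/(Z_L + Z_0) = (84 + j135)/(184 + j135)
|Γ| = 159/228

|Γ| ≈ 0.697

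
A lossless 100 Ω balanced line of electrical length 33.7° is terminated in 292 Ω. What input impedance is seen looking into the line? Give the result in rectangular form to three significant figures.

tan(βl) = tan(33.7°) = 0.667
Z_in = Z_0·(Z_L + jZ_0·tanβl)/(Z_0 + jZ_L·tanβl)
     = 100·(292 + j66.7)/(100 + j195)

Z_in ≈ 88 − j105 Ω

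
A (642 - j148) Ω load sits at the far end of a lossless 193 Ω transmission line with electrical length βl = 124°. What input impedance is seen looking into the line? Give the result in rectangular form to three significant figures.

Z_in ≈ 84.4 + j133 Ω

tan(βl) = tan(124°) = -1.48
Z_in = Z_0·(Z_L + jZ_0·tanβl)/(Z_0 + jZ_L·tanβl)
     = 193·(642 − j434)/(-26.4 − j952)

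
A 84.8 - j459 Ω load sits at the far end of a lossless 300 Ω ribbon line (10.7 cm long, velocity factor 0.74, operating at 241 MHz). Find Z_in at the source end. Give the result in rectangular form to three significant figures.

λ = v/f = 0.74·c / 241 MHz = 0.921 m
βl = 2π·l/λ = 2π × 0.116 = 41.8°
tan(βl) = tan(41.8°) = 0.895
Z_in = Z_0·(Z_L + jZ_0·tanβl)/(Z_0 + jZ_L·tanβl)
     = 300·(84.8 − j191)/(711 + j75.9)

Z_in ≈ 26.9 − j83.3 Ω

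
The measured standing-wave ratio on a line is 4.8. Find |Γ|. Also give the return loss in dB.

|Γ| = (S − 1)/(S + 1) = (4.8 − 1)/(4.8 + 1) = 3.8/5.8
RL = −20·log₁₀|Γ| = −20·log₁₀(0.655)

|Γ| ≈ 0.655; return loss ≈ 3.67 dB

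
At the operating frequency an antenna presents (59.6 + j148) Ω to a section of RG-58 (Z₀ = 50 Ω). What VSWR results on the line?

VSWR ≈ 9.27

Γ = (Z_L − Z_0)/(Z_L + Z_0) = (9.6 + j148)/(109.6 + j148)
|Γ| = 148/184 = 0.805
VSWR = (1 + |Γ|)/(1 − |Γ|) = 1.81/0.195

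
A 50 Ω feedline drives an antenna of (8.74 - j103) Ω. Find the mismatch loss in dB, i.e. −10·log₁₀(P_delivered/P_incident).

Γ = (-41.26 − j103)/(58.74 − j103), |Γ| = 0.936
|Γ|² = 0.876, so P_del/P_inc = 1 − |Γ|² = 0.124
ML = −10·log₁₀(1 − |Γ|²)

mismatch loss ≈ 9.05 dB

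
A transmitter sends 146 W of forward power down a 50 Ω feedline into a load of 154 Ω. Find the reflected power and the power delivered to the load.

P_reflected ≈ 37.9 W; P_delivered ≈ 108 W

Γ = (154 − 50)/(154 + 50) = 0.51
|Γ|² = 0.26
P_refl = |Γ|²·P_inc = 37.9 W, P_del = (1 − |Γ|²)·P_inc = 108 W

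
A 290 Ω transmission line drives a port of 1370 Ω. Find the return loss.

Γ = (1370 − 290)/(1370 + 290) = 0.651
RL = −20·log₁₀|Γ| = −20·log₁₀(0.651)

RL ≈ 3.73 dB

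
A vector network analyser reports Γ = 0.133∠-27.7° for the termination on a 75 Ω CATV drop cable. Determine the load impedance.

Z_L = Z_0·(1 + Γ)/(1 − Γ) = 75·(1.12 − j0.0618)/(0.882 + j0.0618)

Z_L ≈ 94.2 − j11.9 Ω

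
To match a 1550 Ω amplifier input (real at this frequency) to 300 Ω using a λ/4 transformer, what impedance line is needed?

Z_qwt = √(Z_0·R_L) = √(300 × 1550) = √465000

Z_qwt ≈ 682 Ω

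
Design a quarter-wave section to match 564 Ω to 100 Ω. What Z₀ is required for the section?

Z_qwt ≈ 237 Ω

Z_qwt = √(Z_0·R_L) = √(100 × 564) = √56400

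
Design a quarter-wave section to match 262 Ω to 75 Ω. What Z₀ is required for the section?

Z_qwt ≈ 140 Ω

Z_qwt = √(Z_0·R_L) = √(75 × 262) = √19650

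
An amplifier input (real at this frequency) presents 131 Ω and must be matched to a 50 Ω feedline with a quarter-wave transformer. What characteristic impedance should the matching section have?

Z_qwt ≈ 80.9 Ω

Z_qwt = √(Z_0·R_L) = √(50 × 131) = √6550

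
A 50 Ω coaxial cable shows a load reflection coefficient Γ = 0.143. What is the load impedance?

Z_L ≈ 66.7 Ω

Z_L = Z_0·(1 + Γ)/(1 − Γ) = 50·(1.14)/(0.857)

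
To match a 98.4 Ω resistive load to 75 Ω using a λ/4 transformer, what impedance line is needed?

Z_qwt ≈ 85.9 Ω

Z_qwt = √(Z_0·R_L) = √(75 × 98.4) = √7380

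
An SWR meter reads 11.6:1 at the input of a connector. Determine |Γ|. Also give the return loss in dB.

|Γ| ≈ 0.841; return loss ≈ 1.5 dB

|Γ| = (S − 1)/(S + 1) = (11.6 − 1)/(11.6 + 1) = 10.6/12.6
RL = −20·log₁₀|Γ| = −20·log₁₀(0.841)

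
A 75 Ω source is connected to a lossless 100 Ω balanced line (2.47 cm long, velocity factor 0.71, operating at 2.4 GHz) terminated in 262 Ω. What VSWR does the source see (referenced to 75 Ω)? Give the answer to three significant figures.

λ = v/f = 0.71·c / 2.4 GHz = 0.0887 m
βl = 2π·l/λ = 2π × 0.278 = 100°
tan(βl) = -5.56
Z_in = Z_0·(Z_L + jZ_0·tanβl)/(Z_0 + jZ_L·tanβl) = 39.2 + j15.3 Ω
Γ_s = (Z_in − Z_s)/(Z_in + Z_s) = (-35.8 + j15.3)/(114 + j15.3), |Γ_s| = 0.338
VSWR = (1 + |Γ_s|)/(1 − |Γ_s|)

VSWR ≈ 2.02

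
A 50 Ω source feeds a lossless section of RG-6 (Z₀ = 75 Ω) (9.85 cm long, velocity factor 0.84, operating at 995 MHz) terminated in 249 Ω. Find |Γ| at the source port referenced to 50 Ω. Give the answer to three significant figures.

λ = v/f = 0.84·c / 995 MHz = 0.253 m
βl = 2π·l/λ = 2π × 0.389 = 140°
tan(βl) = -0.839
Z_in = Z_0·(Z_L + jZ_0·tanβl)/(Z_0 + jZ_L·tanβl) = 48.5 + j72 Ω
Γ_s = (Z_in − Z_s)/(Z_in + Z_s) = (-1.55 + j72)/(98.5 + j72), |Γ_s| = 0.591

|Γ| ≈ 0.591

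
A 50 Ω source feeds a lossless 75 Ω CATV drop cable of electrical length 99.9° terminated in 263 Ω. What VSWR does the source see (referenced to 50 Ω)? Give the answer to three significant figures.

tan(βl) = -5.73
Z_in = Z_0·(Z_L + jZ_0·tanβl)/(Z_0 + jZ_L·tanβl) = 22 + j12 Ω
Γ_s = (Z_in − Z_s)/(Z_in + Z_s) = (-28 + j12)/(72 + j12), |Γ_s| = 0.418
VSWR = (1 + |Γ_s|)/(1 − |Γ_s|)

VSWR ≈ 2.43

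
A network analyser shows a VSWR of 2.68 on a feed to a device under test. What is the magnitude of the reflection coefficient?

|Γ| = (S − 1)/(S + 1) = (2.68 − 1)/(2.68 + 1) = 1.68/3.68

|Γ| ≈ 0.457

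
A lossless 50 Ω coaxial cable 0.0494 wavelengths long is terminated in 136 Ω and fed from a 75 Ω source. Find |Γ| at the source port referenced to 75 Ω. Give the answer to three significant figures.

|Γ| ≈ 0.347

βl = 2π × 0.0494 = 17.8°
tan(βl) = 0.321
Z_in = Z_0·(Z_L + jZ_0·tanβl)/(Z_0 + jZ_L·tanβl) = 85.2 − j58.3 Ω
Γ_s = (Z_in − Z_s)/(Z_in + Z_s) = (10.2 − j58.3)/(160 − j58.3), |Γ_s| = 0.347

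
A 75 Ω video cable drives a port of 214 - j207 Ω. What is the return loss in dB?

RL ≈ 3.08 dB

Γ = (139 − j207)/(289 − j207), |Γ| = 0.701
RL = −20·log₁₀|Γ| = −20·log₁₀(0.701)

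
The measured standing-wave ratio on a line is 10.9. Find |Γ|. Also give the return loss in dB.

|Γ| = (S − 1)/(S + 1) = (10.9 − 1)/(10.9 + 1) = 9.9/11.9
RL = −20·log₁₀|Γ| = −20·log₁₀(0.832)

|Γ| ≈ 0.832; return loss ≈ 1.6 dB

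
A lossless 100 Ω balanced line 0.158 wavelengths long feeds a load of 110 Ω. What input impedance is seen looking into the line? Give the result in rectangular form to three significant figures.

Z_in ≈ 95.9 − j8.38 Ω

βl = 2π × 0.158 = 56.9°
tan(βl) = tan(56.9°) = 1.53
Z_in = Z_0·(Z_L + jZ_0·tanβl)/(Z_0 + jZ_L·tanβl)
     = 100·(110 + j153)/(100 + j169)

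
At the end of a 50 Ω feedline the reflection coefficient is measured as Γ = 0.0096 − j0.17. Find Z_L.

Z_L ≈ 48.1 − j16.8 Ω

Z_L = Z_0·(1 + Γ)/(1 − Γ) = 50·(1.01 − j0.17)/(0.99 + j0.17)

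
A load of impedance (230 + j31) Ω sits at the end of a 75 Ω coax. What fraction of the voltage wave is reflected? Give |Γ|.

|Γ| ≈ 0.516

Γ = (Z_L − Z_0)/(Z_L + Z_0) = (155 + j31)/(305 + j31)
|Γ| = 158/307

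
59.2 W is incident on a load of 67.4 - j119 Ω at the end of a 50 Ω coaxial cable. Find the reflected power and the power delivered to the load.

P_reflected ≈ 30.6 W; P_delivered ≈ 28.6 W

|Γ| = |(17.4 − j119)/(117.4 − j119)| = 0.719
|Γ|² = 0.518
P_refl = |Γ|²·P_inc = 30.6 W, P_del = (1 − |Γ|²)·P_inc = 28.6 W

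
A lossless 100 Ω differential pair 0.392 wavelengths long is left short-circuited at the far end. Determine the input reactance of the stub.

βl = 2π × 0.392 = 141°
tan(βl) = -0.806
For a short-circuited stub, Z_in = jZ_0·tan(βl)

X_in ≈ -80.6 Ω (capacitive)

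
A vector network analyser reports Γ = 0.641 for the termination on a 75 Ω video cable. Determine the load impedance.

Z_L ≈ 343 Ω

Z_L = Z_0·(1 + Γ)/(1 − Γ) = 75·(1.64)/(0.359)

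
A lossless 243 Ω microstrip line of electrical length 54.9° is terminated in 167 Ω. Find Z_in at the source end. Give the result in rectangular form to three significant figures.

tan(βl) = tan(54.9°) = 1.42
Z_in = Z_0·(Z_L + jZ_0·tanβl)/(Z_0 + jZ_L·tanβl)
     = 243·(167 + j346)/(243 + j238)

Z_in ≈ 258 + j93.3 Ω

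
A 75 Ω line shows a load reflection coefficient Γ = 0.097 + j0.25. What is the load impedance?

Z_L ≈ 79.3 + j42.7 Ω

Z_L = Z_0·(1 + Γ)/(1 − Γ) = 75·(1.1 + j0.25)/(0.903 − j0.25)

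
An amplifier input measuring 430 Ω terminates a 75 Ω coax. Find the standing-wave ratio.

Γ = (430 − 75)/(430 + 75) = 0.703
VSWR = (1 + 0.703)/(1 − 0.703)

VSWR ≈ 5.73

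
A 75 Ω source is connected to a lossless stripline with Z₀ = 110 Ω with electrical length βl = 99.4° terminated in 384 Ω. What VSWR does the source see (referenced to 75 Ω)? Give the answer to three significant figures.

VSWR ≈ 2.46

tan(βl) = -6.04
Z_in = Z_0·(Z_L + jZ_0·tanβl)/(Z_0 + jZ_L·tanβl) = 32.3 + j16.7 Ω
Γ_s = (Z_in − Z_s)/(Z_in + Z_s) = (-42.7 + j16.7)/(107 + j16.7), |Γ_s| = 0.422
VSWR = (1 + |Γ_s|)/(1 − |Γ_s|)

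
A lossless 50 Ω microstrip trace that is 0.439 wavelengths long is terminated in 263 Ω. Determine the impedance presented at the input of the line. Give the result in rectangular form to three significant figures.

Z_in ≈ 55.6 + j97.8 Ω

βl = 2π × 0.439 = 158°
tan(βl) = tan(158°) = -0.403
Z_in = Z_0·(Z_L + jZ_0·tanβl)/(Z_0 + jZ_L·tanβl)
     = 50·(263 − j20.2)/(50 − j106)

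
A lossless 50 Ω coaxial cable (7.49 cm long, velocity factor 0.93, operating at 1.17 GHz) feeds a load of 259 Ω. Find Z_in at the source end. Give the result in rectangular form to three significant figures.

λ = v/f = 0.93·c / 1.17 GHz = 0.238 m
βl = 2π·l/λ = 2π × 0.314 = 113°
tan(βl) = tan(113°) = -2.35
Z_in = Z_0·(Z_L + jZ_0·tanβl)/(Z_0 + jZ_L·tanβl)
     = 50·(259 − j117)/(50 − j608)

Z_in ≈ 11.3 + j20.4 Ω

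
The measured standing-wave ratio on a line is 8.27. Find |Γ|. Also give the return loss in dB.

|Γ| = (S − 1)/(S + 1) = (8.27 − 1)/(8.27 + 1) = 7.27/9.27
RL = −20·log₁₀|Γ| = −20·log₁₀(0.784)

|Γ| ≈ 0.784; return loss ≈ 2.11 dB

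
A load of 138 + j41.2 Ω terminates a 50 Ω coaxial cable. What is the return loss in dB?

RL ≈ 5.94 dB

Γ = (88 + j41.2)/(188 + j41.2), |Γ| = 0.505
RL = −20·log₁₀|Γ| = −20·log₁₀(0.505)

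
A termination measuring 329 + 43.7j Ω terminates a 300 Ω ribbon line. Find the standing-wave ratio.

Γ = (Z_L − Z_0)/(Z_L + Z_0) = (29 + j43.7)/(629 + j43.7)
|Γ| = 52.4/631 = 0.0832
VSWR = (1 + |Γ|)/(1 − |Γ|) = 1.08/0.917

VSWR ≈ 1.18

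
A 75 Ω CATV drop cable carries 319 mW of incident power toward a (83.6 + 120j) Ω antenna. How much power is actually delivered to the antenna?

P_delivered ≈ 202 mW

|Γ| = |(8.6 + j120)/(158.6 + j120)| = 0.605
|Γ|² = 0.366
P_refl = |Γ|²·P_inc = 117 mW, P_del = (1 − |Γ|²)·P_inc = 202 mW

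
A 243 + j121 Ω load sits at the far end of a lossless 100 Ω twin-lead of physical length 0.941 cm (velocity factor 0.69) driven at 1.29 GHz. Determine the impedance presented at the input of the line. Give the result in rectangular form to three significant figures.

λ = v/f = 0.69·c / 1.29 GHz = 0.16 m
βl = 2π·l/λ = 2π × 0.0586 = 21.1°
tan(βl) = tan(21.1°) = 0.386
Z_in = Z_0·(Z_L + jZ_0·tanβl)/(Z_0 + jZ_L·tanβl)
     = 100·(243 + j160)/(53.3 + j93.8)

Z_in ≈ 240 − j123 Ω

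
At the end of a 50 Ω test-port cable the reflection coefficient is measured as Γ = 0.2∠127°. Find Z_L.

Z_L = Z_0·(1 + Γ)/(1 − Γ) = 50·(0.88 + j0.16)/(1.12 − j0.16)

Z_L ≈ 37.5 + j12.5 Ω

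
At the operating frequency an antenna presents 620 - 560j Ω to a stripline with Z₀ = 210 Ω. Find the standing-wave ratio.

VSWR ≈ 5.52

Γ = (Z_L − Z_0)/(Z_L + Z_0) = (410 − j560)/(830 − j560)
|Γ| = 694/1000 = 0.693
VSWR = (1 + |Γ|)/(1 − |Γ|) = 1.69/0.307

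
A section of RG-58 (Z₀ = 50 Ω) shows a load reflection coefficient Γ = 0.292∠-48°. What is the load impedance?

Z_L ≈ 65.9 − j31.2 Ω

Z_L = Z_0·(1 + Γ)/(1 − Γ) = 50·(1.2 − j0.217)/(0.805 + j0.217)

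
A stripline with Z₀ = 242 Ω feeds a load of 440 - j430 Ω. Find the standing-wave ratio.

Γ = (Z_L − Z_0)/(Z_L + Z_0) = (198 − j430)/(682 − j430)
|Γ| = 473/806 = 0.587
VSWR = (1 + |Γ|)/(1 − |Γ|) = 1.59/0.413

VSWR ≈ 3.84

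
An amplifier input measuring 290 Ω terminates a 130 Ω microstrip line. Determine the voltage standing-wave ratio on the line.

For a purely resistive load, VSWR = R_L/Z_0 or Z_0/R_L (whichever > 1) = 290/130

VSWR ≈ 2.23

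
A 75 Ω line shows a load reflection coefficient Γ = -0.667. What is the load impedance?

Z_L ≈ 15 Ω

Z_L = Z_0·(1 + Γ)/(1 − Γ) = 75·(0.333)/(1.67)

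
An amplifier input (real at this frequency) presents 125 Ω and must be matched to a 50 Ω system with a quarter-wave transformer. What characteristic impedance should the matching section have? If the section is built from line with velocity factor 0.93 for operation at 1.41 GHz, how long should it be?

Z_qwt ≈ 79.1 Ω; length ≈ 4.95 cm

Z_qwt = √(Z_0·R_L) = √(50 × 125) = √6250
λ = 0.93·c/f = 0.198 m, so l = λ/4 = 0.0495 m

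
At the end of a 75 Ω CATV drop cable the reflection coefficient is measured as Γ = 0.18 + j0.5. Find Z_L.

Z_L ≈ 58.3 + j81.3 Ω

Z_L = Z_0·(1 + Γ)/(1 − Γ) = 75·(1.18 + j0.5)/(0.82 − j0.5)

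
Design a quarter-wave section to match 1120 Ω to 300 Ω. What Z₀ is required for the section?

Z_qwt ≈ 580 Ω

Z_qwt = √(Z_0·R_L) = √(300 × 1120) = √336000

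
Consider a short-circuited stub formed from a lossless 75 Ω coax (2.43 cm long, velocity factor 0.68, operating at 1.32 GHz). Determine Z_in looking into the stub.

Z_in ≈ +j114 Ω

λ = v/f = 0.68·c / 1.32 GHz = 0.155 m
βl = 2π·l/λ = 2π × 0.157 = 56.6°
tan(βl) = 1.52
For a short-circuited stub, Z_in = jZ_0·tan(βl)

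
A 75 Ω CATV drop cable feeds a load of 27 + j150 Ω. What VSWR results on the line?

Γ = (Z_L − Z_0)/(Z_L + Z_0) = (-48 + j150)/(102 + j150)
|Γ| = 157/181 = 0.868
VSWR = (1 + |Γ|)/(1 − |Γ|) = 1.87/0.132

VSWR ≈ 14.2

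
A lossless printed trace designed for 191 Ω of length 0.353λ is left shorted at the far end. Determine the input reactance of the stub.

X_in ≈ -253 Ω (capacitive)

βl = 2π × 0.353 = 127°
tan(βl) = -1.32
For a shorted stub, Z_in = jZ_0·tan(βl)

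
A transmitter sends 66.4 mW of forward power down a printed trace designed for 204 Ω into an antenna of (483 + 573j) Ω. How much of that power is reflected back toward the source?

P_reflected ≈ 33.7 mW

|Γ| = |(279 + j573)/(687 + j573)| = 0.712
|Γ|² = 0.508
P_refl = |Γ|²·P_inc = 33.7 mW, P_del = (1 − |Γ|²)·P_inc = 32.7 mW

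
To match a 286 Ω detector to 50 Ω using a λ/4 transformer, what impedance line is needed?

Z_qwt = √(Z_0·R_L) = √(50 × 286) = √14300

Z_qwt ≈ 120 Ω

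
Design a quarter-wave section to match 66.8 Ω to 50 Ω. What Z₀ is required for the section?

Z_qwt = √(Z_0·R_L) = √(50 × 66.8) = √3340

Z_qwt ≈ 57.8 Ω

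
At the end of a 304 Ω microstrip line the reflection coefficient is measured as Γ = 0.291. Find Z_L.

Z_L ≈ 554 Ω

Z_L = Z_0·(1 + Γ)/(1 − Γ) = 304·(1.29)/(0.709)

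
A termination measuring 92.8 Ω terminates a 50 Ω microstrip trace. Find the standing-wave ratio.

VSWR ≈ 1.86

For a purely resistive load, VSWR = R_L/Z_0 or Z_0/R_L (whichever > 1) = 92.8/50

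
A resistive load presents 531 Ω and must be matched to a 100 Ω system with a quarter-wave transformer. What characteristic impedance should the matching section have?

Z_qwt = √(Z_0·R_L) = √(100 × 531) = √53100

Z_qwt ≈ 230 Ω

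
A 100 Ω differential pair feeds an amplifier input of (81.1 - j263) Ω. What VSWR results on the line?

VSWR ≈ 10.5

Γ = (Z_L − Z_0)/(Z_L + Z_0) = (-18.9 − j263)/(181.1 − j263)
|Γ| = 264/319 = 0.826
VSWR = (1 + |Γ|)/(1 − |Γ|) = 1.83/0.174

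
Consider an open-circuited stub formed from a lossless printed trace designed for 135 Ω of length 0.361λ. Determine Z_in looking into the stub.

Z_in ≈ +j113 Ω

βl = 2π × 0.361 = 130°
tan(βl) = -1.19
For an open-circuited stub, Z_in = −jZ_0·cot(βl) = −jZ_0/tan(βl)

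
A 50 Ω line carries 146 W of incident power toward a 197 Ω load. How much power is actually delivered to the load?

Γ = (197 − 50)/(197 + 50) = 0.595
|Γ|² = 0.354
P_refl = |Γ|²·P_inc = 51.7 W, P_del = (1 − |Γ|²)·P_inc = 94.3 W

P_delivered ≈ 94.3 W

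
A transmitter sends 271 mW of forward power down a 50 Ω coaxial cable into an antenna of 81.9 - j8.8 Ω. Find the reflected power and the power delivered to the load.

P_reflected ≈ 17 mW; P_delivered ≈ 254 mW

|Γ| = |(31.9 − j8.8)/(131.9 − j8.8)| = 0.25
|Γ|² = 0.0627
P_refl = |Γ|²·P_inc = 17 mW, P_del = (1 − |Γ|²)·P_inc = 254 mW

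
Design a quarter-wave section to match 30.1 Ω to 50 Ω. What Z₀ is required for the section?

Z_qwt = √(Z_0·R_L) = √(50 × 30.1) = √1505

Z_qwt ≈ 38.8 Ω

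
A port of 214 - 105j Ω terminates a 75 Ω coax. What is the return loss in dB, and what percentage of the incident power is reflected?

Γ = (139 − j105)/(289 − j105), |Γ| = 0.567
RL = −20·log₁₀(0.567) = 4.94 dB
P_refl/P_inc = |Γ|² = 0.321

RL ≈ 4.94 dB; 32.1% of incident power reflected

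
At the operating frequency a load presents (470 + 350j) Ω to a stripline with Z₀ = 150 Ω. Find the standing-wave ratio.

Γ = (Z_L − Z_0)/(Z_L + Z_0) = (320 + j350)/(620 + j350)
|Γ| = 474/712 = 0.666
VSWR = (1 + |Γ|)/(1 − |Γ|) = 1.67/0.334

VSWR ≈ 4.99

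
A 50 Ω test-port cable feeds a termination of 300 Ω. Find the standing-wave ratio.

VSWR ≈ 6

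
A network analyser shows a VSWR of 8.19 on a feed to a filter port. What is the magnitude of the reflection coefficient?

|Γ| ≈ 0.782

|Γ| = (S − 1)/(S + 1) = (8.19 − 1)/(8.19 + 1) = 7.19/9.19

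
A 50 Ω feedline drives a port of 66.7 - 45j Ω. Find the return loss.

Γ = (16.7 − j45)/(116.7 − j45), |Γ| = 0.384
RL = −20·log₁₀|Γ| = −20·log₁₀(0.384)

RL ≈ 8.32 dB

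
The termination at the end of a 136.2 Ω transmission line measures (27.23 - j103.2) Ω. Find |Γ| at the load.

Γ = (Z_L − Z_0)/(Z_L + Z_0) = (-109 − j103.2)/(163.4 − j103.2)
|Γ| = 150/193

|Γ| ≈ 0.776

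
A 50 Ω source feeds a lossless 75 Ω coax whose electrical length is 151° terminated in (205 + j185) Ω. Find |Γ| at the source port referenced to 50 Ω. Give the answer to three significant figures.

|Γ| ≈ 0.713

tan(βl) = -0.554
Z_in = Z_0·(Z_L + jZ_0·tanβl)/(Z_0 + jZ_L·tanβl) = 33.9 + j82.3 Ω
Γ_s = (Z_in − Z_s)/(Z_in + Z_s) = (-16.1 + j82.3)/(83.9 + j82.3), |Γ_s| = 0.713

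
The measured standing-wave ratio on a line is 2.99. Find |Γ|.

|Γ| = (S − 1)/(S + 1) = (2.99 − 1)/(2.99 + 1) = 1.99/3.99

|Γ| ≈ 0.499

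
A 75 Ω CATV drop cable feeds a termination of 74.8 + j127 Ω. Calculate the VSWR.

VSWR ≈ 4.66

Γ = (Z_L − Z_0)/(Z_L + Z_0) = (-0.2 + j127)/(149.8 + j127)
|Γ| = 127/196 = 0.647
VSWR = (1 + |Γ|)/(1 − |Γ|) = 1.65/0.353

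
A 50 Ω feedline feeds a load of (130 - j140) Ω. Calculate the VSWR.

Γ = (Z_L − Z_0)/(Z_L + Z_0) = (80 − j140)/(180 − j140)
|Γ| = 161/228 = 0.707
VSWR = (1 + |Γ|)/(1 − |Γ|) = 1.71/0.293

VSWR ≈ 5.83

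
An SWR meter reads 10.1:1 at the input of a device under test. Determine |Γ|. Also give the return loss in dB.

|Γ| ≈ 0.82; return loss ≈ 1.73 dB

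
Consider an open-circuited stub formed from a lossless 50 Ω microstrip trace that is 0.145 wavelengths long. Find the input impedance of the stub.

Z_in ≈ −j38.8 Ω

βl = 2π × 0.145 = 52.2°
tan(βl) = 1.29
For an open-circuited stub, Z_in = −jZ_0·cot(βl) = −jZ_0/tan(βl)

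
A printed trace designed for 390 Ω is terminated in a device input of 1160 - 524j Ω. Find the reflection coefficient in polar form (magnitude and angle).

Γ = (Z_L − Z_0)/(Z_L + Z_0) = (770 − j524)/(1550 − j524)
|Γ| = 931/1640 = 0.569

Γ ≈ 0.569 ∠ -15.6°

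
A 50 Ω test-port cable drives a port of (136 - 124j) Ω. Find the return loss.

Γ = (86 − j124)/(186 − j124), |Γ| = 0.675
RL = −20·log₁₀|Γ| = −20·log₁₀(0.675)

RL ≈ 3.41 dB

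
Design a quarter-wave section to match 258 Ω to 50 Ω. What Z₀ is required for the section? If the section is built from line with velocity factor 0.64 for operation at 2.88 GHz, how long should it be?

Z_qwt ≈ 114 Ω; length ≈ 1.67 cm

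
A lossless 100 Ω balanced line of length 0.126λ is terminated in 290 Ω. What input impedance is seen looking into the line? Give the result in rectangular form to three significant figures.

Z_in ≈ 61 − j78 Ω

βl = 2π × 0.126 = 45.4°
tan(βl) = tan(45.4°) = 1.01
Z_in = Z_0·(Z_L + jZ_0·tanβl)/(Z_0 + jZ_L·tanβl)
     = 100·(290 + j101)/(100 + j294)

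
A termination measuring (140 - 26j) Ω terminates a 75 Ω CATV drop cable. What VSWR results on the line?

Γ = (Z_L − Z_0)/(Z_L + Z_0) = (65 − j26)/(215 − j26)
|Γ| = 70/217 = 0.323
VSWR = (1 + |Γ|)/(1 − |Γ|) = 1.32/0.677

VSWR ≈ 1.96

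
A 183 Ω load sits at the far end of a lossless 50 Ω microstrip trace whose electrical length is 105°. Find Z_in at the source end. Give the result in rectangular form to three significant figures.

tan(βl) = tan(105°) = -3.73
Z_in = Z_0·(Z_L + jZ_0·tanβl)/(Z_0 + jZ_L·tanβl)
     = 50·(183 − j187)/(50 − j683)

Z_in ≈ 14.6 + j12.3 Ω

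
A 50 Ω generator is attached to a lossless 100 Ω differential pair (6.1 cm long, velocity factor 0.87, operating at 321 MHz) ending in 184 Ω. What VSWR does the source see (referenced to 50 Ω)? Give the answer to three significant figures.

λ = v/f = 0.87·c / 321 MHz = 0.813 m
βl = 2π·l/λ = 2π × 0.075 = 27°
tan(βl) = 0.51
Z_in = Z_0·(Z_L + jZ_0·tanβl)/(Z_0 + jZ_L·tanβl) = 123 − j64.7 Ω
Γ_s = (Z_in − Z_s)/(Z_in + Z_s) = (73.3 − j64.7)/(173 − j64.7), |Γ_s| = 0.529
VSWR = (1 + |Γ_s|)/(1 − |Γ_s|)

VSWR ≈ 3.24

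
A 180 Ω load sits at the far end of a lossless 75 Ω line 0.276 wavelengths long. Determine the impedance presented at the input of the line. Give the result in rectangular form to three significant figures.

βl = 2π × 0.276 = 99.4°
tan(βl) = tan(99.4°) = -6.07
Z_in = Z_0·(Z_L + jZ_0·tanβl)/(Z_0 + jZ_L·tanβl)
     = 75·(180 − j455)/(75 − j1090)

Z_in ≈ 31.9 + j10.2 Ω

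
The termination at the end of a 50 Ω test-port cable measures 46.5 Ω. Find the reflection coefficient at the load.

Γ = -0.0363

Γ = (Z_L − Z_0)/(Z_L + Z_0) = (46.5 − 50)/(46.5 + 50) = -3.5/96.5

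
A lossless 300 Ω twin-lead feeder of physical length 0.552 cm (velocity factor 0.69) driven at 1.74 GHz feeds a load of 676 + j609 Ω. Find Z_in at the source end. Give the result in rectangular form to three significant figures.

Z_in ≈ 1210 − j302 Ω

λ = v/f = 0.69·c / 1.74 GHz = 0.119 m
βl = 2π·l/λ = 2π × 0.0464 = 16.7°
tan(βl) = tan(16.7°) = 0.3
Z_in = Z_0·(Z_L + jZ_0·tanβl)/(Z_0 + jZ_L·tanβl)
     = 300·(676 + j699)/(117 + j203)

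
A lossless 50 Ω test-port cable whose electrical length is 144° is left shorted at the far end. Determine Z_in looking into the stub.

Z_in ≈ −j36.3 Ω

tan(βl) = -0.727
For a shorted stub, Z_in = jZ_0·tan(βl)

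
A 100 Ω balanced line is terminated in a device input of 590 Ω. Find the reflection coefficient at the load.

Γ = (Z_L − Z_0)/(Z_L + Z_0) = (590 − 100)/(590 + 100) = 490/690

Γ = 0.71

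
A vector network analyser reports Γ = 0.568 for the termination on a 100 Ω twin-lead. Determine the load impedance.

Z_L ≈ 363 Ω

Z_L = Z_0·(1 + Γ)/(1 − Γ) = 100·(1.57)/(0.432)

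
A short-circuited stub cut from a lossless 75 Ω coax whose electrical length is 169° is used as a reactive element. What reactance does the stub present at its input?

X_in ≈ -14.6 Ω (capacitive)

tan(βl) = -0.194
For a short-circuited stub, Z_in = jZ_0·tan(βl)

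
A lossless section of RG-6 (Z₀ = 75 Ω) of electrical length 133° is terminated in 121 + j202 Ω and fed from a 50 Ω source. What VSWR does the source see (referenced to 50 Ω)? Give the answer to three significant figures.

tan(βl) = -1.07
Z_in = Z_0·(Z_L + jZ_0·tanβl)/(Z_0 + jZ_L·tanβl) = 14.4 + j37.7 Ω
Γ_s = (Z_in − Z_s)/(Z_in + Z_s) = (-35.6 + j37.7)/(64.4 + j37.7), |Γ_s| = 0.695
VSWR = (1 + |Γ_s|)/(1 − |Γ_s|)

VSWR ≈ 5.56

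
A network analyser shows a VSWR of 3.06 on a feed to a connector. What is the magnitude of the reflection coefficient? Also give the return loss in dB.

|Γ| = (S − 1)/(S + 1) = (3.06 − 1)/(3.06 + 1) = 2.06/4.06
RL = −20·log₁₀|Γ| = −20·log₁₀(0.507)

|Γ| ≈ 0.507; return loss ≈ 5.89 dB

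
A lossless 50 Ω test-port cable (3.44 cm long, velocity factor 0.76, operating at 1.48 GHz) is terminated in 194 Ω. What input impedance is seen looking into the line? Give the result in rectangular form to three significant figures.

λ = v/f = 0.76·c / 1.48 GHz = 0.154 m
βl = 2π·l/λ = 2π × 0.223 = 80.4°
tan(βl) = tan(80.4°) = 5.9
Z_in = Z_0·(Z_L + jZ_0·tanβl)/(Z_0 + jZ_L·tanβl)
     = 50·(194 + j295)/(50 + j1150)

Z_in ≈ 13.2 − j7.89 Ω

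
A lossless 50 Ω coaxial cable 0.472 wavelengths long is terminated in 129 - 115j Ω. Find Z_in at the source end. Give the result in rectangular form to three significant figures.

Z_in ≈ 238 − j25.1 Ω

βl = 2π × 0.472 = 170°
tan(βl) = tan(170°) = -0.178
Z_in = Z_0·(Z_L + jZ_0·tanβl)/(Z_0 + jZ_L·tanβl)
     = 50·(129 − j124)/(29.6 − j22.9)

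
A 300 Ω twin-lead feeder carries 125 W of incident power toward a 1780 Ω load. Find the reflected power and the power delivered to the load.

P_reflected ≈ 63.3 W; P_delivered ≈ 61.7 W

Γ = (1780 − 300)/(1780 + 300) = 0.712
|Γ|² = 0.506
P_refl = |Γ|²·P_inc = 63.3 W, P_del = (1 − |Γ|²)·P_inc = 61.7 W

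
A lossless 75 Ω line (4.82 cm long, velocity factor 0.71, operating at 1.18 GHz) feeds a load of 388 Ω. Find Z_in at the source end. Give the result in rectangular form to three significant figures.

Z_in ≈ 14.7 + j7.75 Ω

λ = v/f = 0.71·c / 1.18 GHz = 0.181 m
βl = 2π·l/λ = 2π × 0.267 = 96.1°
tan(βl) = tan(96.1°) = -9.31
Z_in = Z_0·(Z_L + jZ_0·tanβl)/(Z_0 + jZ_L·tanβl)
     = 75·(388 − j699)/(75 − j3610)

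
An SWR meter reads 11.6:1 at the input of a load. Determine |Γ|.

|Γ| ≈ 0.841

|Γ| = (S − 1)/(S + 1) = (11.6 − 1)/(11.6 + 1) = 10.6/12.6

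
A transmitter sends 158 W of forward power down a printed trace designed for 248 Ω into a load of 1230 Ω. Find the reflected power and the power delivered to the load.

P_reflected ≈ 69.7 W; P_delivered ≈ 88.3 W

Γ = (1230 − 248)/(1230 + 248) = 0.664
|Γ|² = 0.441
P_refl = |Γ|²·P_inc = 69.7 W, P_del = (1 − |Γ|²)·P_inc = 88.3 W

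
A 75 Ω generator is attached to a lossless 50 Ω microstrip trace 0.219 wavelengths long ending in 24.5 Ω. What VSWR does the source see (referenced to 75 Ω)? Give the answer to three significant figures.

βl = 2π × 0.219 = 78.8°
tan(βl) = 5.07
Z_in = Z_0·(Z_L + jZ_0·tanβl)/(Z_0 + jZ_L·tanβl) = 91.2 + j26.9 Ω
Γ_s = (Z_in − Z_s)/(Z_in + Z_s) = (16.2 + j26.9)/(166 + j26.9), |Γ_s| = 0.186
VSWR = (1 + |Γ_s|)/(1 − |Γ_s|)

VSWR ≈ 1.46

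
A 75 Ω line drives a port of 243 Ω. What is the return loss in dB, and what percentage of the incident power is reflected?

Γ = (243 − 75)/(243 + 75) = 0.528
RL = −20·log₁₀(0.528) = 5.54 dB
P_refl/P_inc = |Γ|² = 0.279

RL ≈ 5.54 dB; 27.9% of incident power reflected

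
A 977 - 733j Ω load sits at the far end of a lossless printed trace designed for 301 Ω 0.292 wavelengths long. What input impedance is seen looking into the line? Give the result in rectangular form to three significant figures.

βl = 2π × 0.292 = 105°
tan(βl) = tan(105°) = -3.7
Z_in = Z_0·(Z_L + jZ_0·tanβl)/(Z_0 + jZ_L·tanβl)
     = 301·(977 − j1850)/(-2410 − j3620)

Z_in ≈ 68.9 + j127 Ω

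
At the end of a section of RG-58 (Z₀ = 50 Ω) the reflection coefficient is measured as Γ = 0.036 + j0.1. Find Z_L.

Z_L ≈ 52.6 + j10.6 Ω

Z_L = Z_0·(1 + Γ)/(1 − Γ) = 50·(1.04 + j0.1)/(0.964 − j0.1)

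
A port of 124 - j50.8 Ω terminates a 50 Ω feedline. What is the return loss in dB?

Γ = (74 − j50.8)/(174 − j50.8), |Γ| = 0.495
RL = −20·log₁₀|Γ| = −20·log₁₀(0.495)

RL ≈ 6.1 dB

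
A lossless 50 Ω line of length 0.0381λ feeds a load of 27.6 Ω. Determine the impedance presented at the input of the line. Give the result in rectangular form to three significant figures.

Z_in ≈ 28.7 + j8.33 Ω

βl = 2π × 0.0381 = 13.7°
tan(βl) = tan(13.7°) = 0.244
Z_in = Z_0·(Z_L + jZ_0·tanβl)/(Z_0 + jZ_L·tanβl)
     = 50·(27.6 + j12.2)/(50 + j6.74)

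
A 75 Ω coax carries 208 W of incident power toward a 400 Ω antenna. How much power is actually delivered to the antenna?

Γ = (400 − 75)/(400 + 75) = 0.684
|Γ|² = 0.468
P_refl = |Γ|²·P_inc = 97.4 W, P_del = (1 − |Γ|²)·P_inc = 111 W

P_delivered ≈ 111 W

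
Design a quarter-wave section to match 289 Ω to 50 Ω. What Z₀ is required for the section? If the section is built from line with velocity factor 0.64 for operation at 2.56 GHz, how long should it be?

Z_qwt ≈ 120 Ω; length ≈ 1.88 cm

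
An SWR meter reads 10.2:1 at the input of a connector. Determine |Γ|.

|Γ| ≈ 0.821

|Γ| = (S − 1)/(S + 1) = (10.2 − 1)/(10.2 + 1) = 9.2/11.2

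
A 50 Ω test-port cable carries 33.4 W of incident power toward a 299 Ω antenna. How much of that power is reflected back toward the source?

P_reflected ≈ 17 W

Γ = (299 − 50)/(299 + 50) = 0.713
|Γ|² = 0.509
P_refl = |Γ|²·P_inc = 17 W, P_del = (1 − |Γ|²)·P_inc = 16.4 W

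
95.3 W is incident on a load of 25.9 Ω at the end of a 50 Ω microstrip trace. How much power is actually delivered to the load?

P_delivered ≈ 85.7 W

Γ = (25.9 − 50)/(25.9 + 50) = -0.318
|Γ|² = 0.101
P_refl = |Γ|²·P_inc = 9.61 W, P_del = (1 − |Γ|²)·P_inc = 85.7 W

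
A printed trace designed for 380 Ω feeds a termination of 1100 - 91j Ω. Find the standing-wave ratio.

Γ = (Z_L − Z_0)/(Z_L + Z_0) = (720 − j91)/(1480 − j91)
|Γ| = 726/1480 = 0.489
VSWR = (1 + |Γ|)/(1 − |Γ|) = 1.49/0.511

VSWR ≈ 2.92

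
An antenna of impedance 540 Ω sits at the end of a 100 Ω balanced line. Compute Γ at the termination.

Γ = 0.688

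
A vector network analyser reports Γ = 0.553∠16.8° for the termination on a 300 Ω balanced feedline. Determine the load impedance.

Z_L ≈ 843 + j388 Ω

Z_L = Z_0·(1 + Γ)/(1 − Γ) = 300·(1.53 + j0.16)/(0.471 − j0.16)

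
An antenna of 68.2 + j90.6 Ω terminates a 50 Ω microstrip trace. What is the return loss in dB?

Γ = (18.2 + j90.6)/(118.2 + j90.6), |Γ| = 0.621
RL = −20·log₁₀|Γ| = −20·log₁₀(0.621)

RL ≈ 4.15 dB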